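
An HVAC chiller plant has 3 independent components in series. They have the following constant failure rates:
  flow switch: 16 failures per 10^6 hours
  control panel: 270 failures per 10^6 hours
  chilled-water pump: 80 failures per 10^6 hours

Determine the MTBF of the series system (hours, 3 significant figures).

2730

Series of exponential components: λ_sys = Σ λ_i
λ_sys = 0.000016 + 0.00027 + 0.000080 = 3.6600e-04 /h
MTBF = 1 / λ_sys = 2730 h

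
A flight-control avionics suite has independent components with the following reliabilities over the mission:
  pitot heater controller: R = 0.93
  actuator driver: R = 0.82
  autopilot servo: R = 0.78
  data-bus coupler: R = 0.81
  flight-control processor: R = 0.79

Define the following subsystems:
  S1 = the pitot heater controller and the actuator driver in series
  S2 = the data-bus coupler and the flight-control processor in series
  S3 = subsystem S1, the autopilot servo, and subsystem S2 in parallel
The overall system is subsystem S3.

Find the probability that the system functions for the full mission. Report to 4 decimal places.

0.9812

Series (pitot heater controller and actuator driver): 0.930000 × 0.820000 = 0.762600
Series (data-bus coupler and flight-control processor): 0.810000 × 0.790000 = 0.639900
Parallel ([0.762600], autopilot servo, and [0.639900]): 1 − (1 − 0.762600)(1 − 0.780000)(1 − 0.639900) = 0.9812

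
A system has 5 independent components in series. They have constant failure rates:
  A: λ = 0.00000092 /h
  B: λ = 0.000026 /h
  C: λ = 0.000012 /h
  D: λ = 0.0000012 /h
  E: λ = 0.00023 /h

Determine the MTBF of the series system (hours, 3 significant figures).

Series of exponential components: λ_sys = Σ λ_i
λ_sys = 0.00000092 + 0.000026 + 0.000012 + 0.0000012 + 0.00023 = 2.7012e-04 /h
MTBF = 1 / λ_sys = 3700 h

3700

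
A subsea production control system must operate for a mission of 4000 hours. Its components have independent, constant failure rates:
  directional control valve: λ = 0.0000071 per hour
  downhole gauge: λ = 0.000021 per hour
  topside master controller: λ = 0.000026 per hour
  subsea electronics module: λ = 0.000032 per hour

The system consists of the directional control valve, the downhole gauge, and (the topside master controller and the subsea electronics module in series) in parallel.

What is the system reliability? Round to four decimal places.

0.9995

R(directional control valve) = exp(−0.0000071 × 4000) = 0.971999
R(downhole gauge) = exp(−0.000021 × 4000) = 0.919431
R(topside master controller) = exp(−0.000026 × 4000) = 0.901225
R(subsea electronics module) = exp(−0.000032 × 4000) = 0.879853
Series (topside master controller and subsea electronics module): 0.901225 × 0.879853 = 0.792946
Parallel (directional control valve, downhole gauge, and [0.792946]): 1 − (1 − 0.971999)(1 − 0.919431)(1 − 0.792946) = 0.9995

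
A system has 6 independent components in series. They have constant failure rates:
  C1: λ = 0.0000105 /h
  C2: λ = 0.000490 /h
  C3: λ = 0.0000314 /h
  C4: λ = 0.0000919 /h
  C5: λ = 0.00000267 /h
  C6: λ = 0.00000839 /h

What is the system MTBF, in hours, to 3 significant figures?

Series of exponential components: λ_sys = Σ λ_i
λ_sys = 0.0000105 + 0.000490 + 0.0000314 + 0.0000919 + 0.00000267 + 0.00000839 = 6.3486e-04 /h
MTBF = 1 / λ_sys = 1580 h

1580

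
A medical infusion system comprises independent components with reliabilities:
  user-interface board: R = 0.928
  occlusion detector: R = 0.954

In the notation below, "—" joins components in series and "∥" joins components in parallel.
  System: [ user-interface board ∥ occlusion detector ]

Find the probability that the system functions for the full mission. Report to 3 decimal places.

0.997

Parallel (user-interface board and occlusion detector): 1 − (1 − 0.92800)(1 − 0.95400) = 0.997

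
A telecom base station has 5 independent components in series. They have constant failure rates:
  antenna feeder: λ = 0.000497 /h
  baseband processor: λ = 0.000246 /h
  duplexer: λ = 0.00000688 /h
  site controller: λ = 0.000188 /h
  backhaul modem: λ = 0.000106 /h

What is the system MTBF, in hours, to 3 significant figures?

958

Series of exponential components: λ_sys = Σ λ_i
λ_sys = 0.000497 + 0.000246 + 0.00000688 + 0.000188 + 0.000106 = 1.0439e-03 /h
MTBF = 1 / λ_sys = 958 h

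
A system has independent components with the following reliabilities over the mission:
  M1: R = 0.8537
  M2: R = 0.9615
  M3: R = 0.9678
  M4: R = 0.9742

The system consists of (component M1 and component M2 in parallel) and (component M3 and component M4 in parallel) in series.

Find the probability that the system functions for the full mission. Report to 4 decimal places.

Parallel (M1 and M2): 1 − (1 − 0.853700)(1 − 0.961500) = 0.994367
Parallel (M3 and M4): 1 − (1 − 0.967800)(1 − 0.974200) = 0.999169
Series ([0.994367] and [0.999169]): 0.994367 × 0.999169 = 0.9935

0.9935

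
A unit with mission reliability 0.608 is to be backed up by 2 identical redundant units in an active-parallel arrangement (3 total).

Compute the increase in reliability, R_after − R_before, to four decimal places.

R_before = 0.608
R_after = 1 − (1 − 0.608)^3 = 0.9398
ΔR = 0.9398 − 0.608 = 0.3318

0.3318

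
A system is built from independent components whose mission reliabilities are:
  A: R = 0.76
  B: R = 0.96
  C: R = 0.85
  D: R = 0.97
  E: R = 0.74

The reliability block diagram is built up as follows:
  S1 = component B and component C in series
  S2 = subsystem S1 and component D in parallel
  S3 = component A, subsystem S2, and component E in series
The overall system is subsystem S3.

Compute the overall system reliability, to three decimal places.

Series (B and C): 0.96000 × 0.85000 = 0.81600
Parallel ([0.81600] and D): 1 − (1 − 0.81600)(1 − 0.97000) = 0.99448
Series (A, [0.99448], and E): 0.76000 × 0.99448 × 0.74000 = 0.559

0.559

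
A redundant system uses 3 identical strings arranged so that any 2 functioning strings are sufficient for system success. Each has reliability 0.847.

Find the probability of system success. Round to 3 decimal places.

0.937

R = Σ_{i=2}^{3} C(3,i) p^i (1−p)^{3−i} with p = 0.847
C(3,2)·0.847^2·0.153^1 = 0.32929
C(3,3)·0.847^3·0.153^0 = 0.60765
Sum = 0.937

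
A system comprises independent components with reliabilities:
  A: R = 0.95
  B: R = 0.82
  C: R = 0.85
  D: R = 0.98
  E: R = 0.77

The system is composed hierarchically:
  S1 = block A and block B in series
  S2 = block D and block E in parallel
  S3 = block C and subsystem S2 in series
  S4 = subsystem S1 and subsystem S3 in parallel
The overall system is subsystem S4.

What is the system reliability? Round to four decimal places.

Series (A and B): 0.950000 × 0.820000 = 0.779000
Parallel (D and E): 1 − (1 − 0.980000)(1 − 0.770000) = 0.995400
Series (C and [0.995400]): 0.850000 × 0.995400 = 0.846090
Parallel ([0.779000] and [0.846090]): 1 − (1 − 0.779000)(1 − 0.846090) = 0.9660

0.9660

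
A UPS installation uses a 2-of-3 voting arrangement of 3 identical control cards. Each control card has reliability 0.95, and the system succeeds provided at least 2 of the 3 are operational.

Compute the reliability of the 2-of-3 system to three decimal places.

R = Σ_{i=2}^{3} C(3,i) p^i (1−p)^{3−i} with p = 0.95
C(3,2)·0.95^2·0.05^1 = 0.13538
C(3,3)·0.95^3·0.05^0 = 0.85738
Sum = 0.993

0.993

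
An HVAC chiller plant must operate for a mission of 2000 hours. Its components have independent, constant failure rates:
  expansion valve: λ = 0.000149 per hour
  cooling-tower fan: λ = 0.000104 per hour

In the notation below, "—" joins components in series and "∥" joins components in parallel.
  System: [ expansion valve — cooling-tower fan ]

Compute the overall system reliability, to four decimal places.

R(expansion valve) = exp(−0.000149 × 2000) = 0.742301
R(cooling-tower fan) = exp(−0.000104 × 2000) = 0.812207
Series (expansion valve and cooling-tower fan): 0.742301 × 0.812207 = 0.6029

0.6029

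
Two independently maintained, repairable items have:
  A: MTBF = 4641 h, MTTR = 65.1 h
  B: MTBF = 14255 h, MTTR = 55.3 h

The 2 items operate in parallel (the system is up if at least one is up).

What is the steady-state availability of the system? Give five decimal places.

A(A) = MTBF/(MTBF+MTTR) = 4641/(4641+65.1) = 0.986167
A(B) = MTBF/(MTBF+MTTR) = 14255/(14255+55.3) = 0.996136
Parallel availability: 1 − (1 − 0.986167)(1 − 0.996136) = 0.99995

0.99995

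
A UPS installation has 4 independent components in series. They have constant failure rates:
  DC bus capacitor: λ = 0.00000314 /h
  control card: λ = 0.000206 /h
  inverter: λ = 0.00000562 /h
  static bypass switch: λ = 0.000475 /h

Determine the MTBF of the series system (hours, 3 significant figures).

Series of exponential components: λ_sys = Σ λ_i
λ_sys = 0.00000314 + 0.000206 + 0.00000562 + 0.000475 = 6.8976e-04 /h
MTBF = 1 / λ_sys = 1450 h

1450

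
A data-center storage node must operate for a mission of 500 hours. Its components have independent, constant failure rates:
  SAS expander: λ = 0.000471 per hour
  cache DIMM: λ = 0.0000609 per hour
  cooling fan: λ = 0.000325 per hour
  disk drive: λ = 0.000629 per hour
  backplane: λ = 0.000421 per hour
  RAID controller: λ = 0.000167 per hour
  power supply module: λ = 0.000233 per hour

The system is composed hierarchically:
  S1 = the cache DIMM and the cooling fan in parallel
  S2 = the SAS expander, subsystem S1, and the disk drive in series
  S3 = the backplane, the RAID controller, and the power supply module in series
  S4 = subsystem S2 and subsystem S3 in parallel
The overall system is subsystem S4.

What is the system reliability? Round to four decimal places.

0.8567

R(SAS expander) = exp(−0.000471 × 500) = 0.790176
R(cache DIMM) = exp(−0.0000609 × 500) = 0.970009
R(cooling fan) = exp(−0.000325 × 500) = 0.850016
R(disk drive) = exp(−0.000629 × 500) = 0.730154
R(backplane) = exp(−0.000421 × 500) = 0.810179
R(RAID controller) = exp(−0.000167 × 500) = 0.919891
R(power supply module) = exp(−0.000233 × 500) = 0.890030
Parallel (cache DIMM and cooling fan): 1 − (1 − 0.970009)(1 − 0.850016) = 0.995502
Series (SAS expander, [0.995502], and disk drive): 0.790176 × 0.995502 × 0.730154 = 0.574355
Series (backplane, RAID controller, and power supply module): 0.810179 × 0.919891 × 0.890030 = 0.663318
Parallel ([0.574355] and [0.663318]): 1 − (1 − 0.574355)(1 − 0.663318) = 0.8567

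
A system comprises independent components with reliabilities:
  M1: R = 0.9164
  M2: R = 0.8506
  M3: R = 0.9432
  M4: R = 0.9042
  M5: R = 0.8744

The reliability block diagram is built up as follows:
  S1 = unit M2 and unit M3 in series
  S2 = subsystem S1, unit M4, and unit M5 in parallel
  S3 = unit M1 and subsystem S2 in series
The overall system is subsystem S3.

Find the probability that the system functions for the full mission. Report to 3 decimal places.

Series (M2 and M3): 0.85060 × 0.94320 = 0.80229
Parallel ([0.80229], M4, and M5): 1 − (1 − 0.80229)(1 − 0.90420)(1 − 0.87440) = 0.99762
Series (M1 and [0.99762]): 0.91640 × 0.99762 = 0.914

0.914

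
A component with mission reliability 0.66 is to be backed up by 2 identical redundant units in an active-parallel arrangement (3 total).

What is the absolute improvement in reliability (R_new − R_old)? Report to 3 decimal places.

R_before = 0.66
R_after = 1 − (1 − 0.66)^3 = 0.961
ΔR = 0.961 − 0.66 = 0.301

0.301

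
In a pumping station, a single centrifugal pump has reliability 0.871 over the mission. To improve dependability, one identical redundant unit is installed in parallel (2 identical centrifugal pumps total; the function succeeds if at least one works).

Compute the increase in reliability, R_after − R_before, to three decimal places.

R_before = 0.871
R_after = 1 − (1 − 0.871)^2 = 0.983
ΔR = 0.983 − 0.871 = 0.112

0.112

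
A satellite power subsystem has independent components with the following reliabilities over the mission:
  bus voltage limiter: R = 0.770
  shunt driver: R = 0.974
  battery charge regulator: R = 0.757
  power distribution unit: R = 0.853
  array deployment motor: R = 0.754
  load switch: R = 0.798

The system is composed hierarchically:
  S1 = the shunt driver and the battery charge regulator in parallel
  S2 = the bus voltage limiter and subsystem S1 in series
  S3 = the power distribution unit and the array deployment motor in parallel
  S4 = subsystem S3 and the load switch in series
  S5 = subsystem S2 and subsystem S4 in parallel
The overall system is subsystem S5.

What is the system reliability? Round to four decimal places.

0.9458

Parallel (shunt driver and battery charge regulator): 1 − (1 − 0.974000)(1 − 0.757000) = 0.993682
Series (bus voltage limiter and [0.993682]): 0.770000 × 0.993682 = 0.765135
Parallel (power distribution unit and array deployment motor): 1 − (1 − 0.853000)(1 − 0.754000) = 0.963838
Series ([0.963838] and load switch): 0.963838 × 0.798000 = 0.769143
Parallel ([0.765135] and [0.769143]): 1 − (1 − 0.765135)(1 − 0.769143) = 0.9458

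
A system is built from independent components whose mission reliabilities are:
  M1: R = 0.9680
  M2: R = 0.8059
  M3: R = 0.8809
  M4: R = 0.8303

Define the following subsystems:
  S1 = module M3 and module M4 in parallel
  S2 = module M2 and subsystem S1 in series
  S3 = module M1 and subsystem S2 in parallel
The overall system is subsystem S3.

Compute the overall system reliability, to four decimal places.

0.9933

Parallel (M3 and M4): 1 − (1 − 0.880900)(1 − 0.830300) = 0.979789
Series (M2 and [0.979789]): 0.805900 × 0.979789 = 0.789612
Parallel (M1 and [0.789612]): 1 − (1 − 0.968000)(1 − 0.789612) = 0.9933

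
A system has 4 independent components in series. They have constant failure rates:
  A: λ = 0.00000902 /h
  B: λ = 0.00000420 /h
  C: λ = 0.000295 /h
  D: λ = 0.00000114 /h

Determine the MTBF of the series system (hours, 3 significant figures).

3230

Series of exponential components: λ_sys = Σ λ_i
λ_sys = 0.00000902 + 0.00000420 + 0.000295 + 0.00000114 = 3.0936e-04 /h
MTBF = 1 / λ_sys = 3230 h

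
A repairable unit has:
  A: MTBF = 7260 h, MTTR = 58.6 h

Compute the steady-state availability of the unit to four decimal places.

A(A) = MTBF/(MTBF+MTTR) = 7260/(7260+58.6) = 0.9920

0.9920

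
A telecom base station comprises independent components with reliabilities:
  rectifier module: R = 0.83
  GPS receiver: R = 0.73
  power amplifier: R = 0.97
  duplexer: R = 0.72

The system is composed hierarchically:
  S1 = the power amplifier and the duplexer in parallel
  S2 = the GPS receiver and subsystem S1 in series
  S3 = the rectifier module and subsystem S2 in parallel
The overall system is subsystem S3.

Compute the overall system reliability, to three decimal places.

Parallel (power amplifier and duplexer): 1 − (1 − 0.97000)(1 − 0.72000) = 0.99160
Series (GPS receiver and [0.99160]): 0.73000 × 0.99160 = 0.72387
Parallel (rectifier module and [0.72387]): 1 − (1 − 0.83000)(1 − 0.72387) = 0.953

0.953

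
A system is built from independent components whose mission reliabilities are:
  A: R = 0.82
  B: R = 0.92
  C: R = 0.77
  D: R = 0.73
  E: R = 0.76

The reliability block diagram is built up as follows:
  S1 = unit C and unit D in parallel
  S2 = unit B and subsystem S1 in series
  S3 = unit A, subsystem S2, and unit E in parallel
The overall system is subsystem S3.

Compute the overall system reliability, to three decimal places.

Parallel (C and D): 1 − (1 − 0.77000)(1 − 0.73000) = 0.93790
Series (B and [0.93790]): 0.92000 × 0.93790 = 0.86287
Parallel (A, [0.86287], and E): 1 − (1 − 0.82000)(1 − 0.86287)(1 − 0.76000) = 0.994

0.994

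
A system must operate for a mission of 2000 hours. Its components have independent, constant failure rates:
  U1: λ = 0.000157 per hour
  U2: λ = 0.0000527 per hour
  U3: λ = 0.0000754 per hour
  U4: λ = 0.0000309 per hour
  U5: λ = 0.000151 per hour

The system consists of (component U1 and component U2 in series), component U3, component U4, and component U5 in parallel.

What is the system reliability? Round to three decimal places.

R(U1) = exp(−0.000157 × 2000) = 0.73052
R(U2) = exp(−0.0000527 × 2000) = 0.89996
R(U3) = exp(−0.0000754 × 2000) = 0.86002
R(U4) = exp(−0.0000309 × 2000) = 0.94007
R(U5) = exp(−0.000151 × 2000) = 0.73934
Series (U1 and U2): 0.73052 × 0.89996 = 0.65744
Parallel ([0.65744], U3, U4, and U5): 1 − (1 − 0.65744)(1 − 0.86002)(1 − 0.94007)(1 − 0.73934) = 0.999

0.999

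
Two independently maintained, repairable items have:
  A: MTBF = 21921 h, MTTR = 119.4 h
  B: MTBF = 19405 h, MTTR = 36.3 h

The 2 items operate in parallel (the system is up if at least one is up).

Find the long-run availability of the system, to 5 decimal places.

0.99999

A(A) = MTBF/(MTBF+MTTR) = 21921/(21921+119.4) = 0.994583
A(B) = MTBF/(MTBF+MTTR) = 19405/(19405+36.3) = 0.998133
Parallel availability: 1 − (1 − 0.994583)(1 − 0.998133) = 0.99999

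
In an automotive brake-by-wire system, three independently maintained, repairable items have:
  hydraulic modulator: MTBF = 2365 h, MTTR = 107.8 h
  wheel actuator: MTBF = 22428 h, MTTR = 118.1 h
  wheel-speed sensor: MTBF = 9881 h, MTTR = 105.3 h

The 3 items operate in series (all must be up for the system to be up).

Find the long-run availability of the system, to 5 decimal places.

A(hydraulic modulator) = MTBF/(MTBF+MTTR) = 2365/(2365+107.8) = 0.956406
A(wheel actuator) = MTBF/(MTBF+MTTR) = 22428/(22428+118.1) = 0.994762
A(wheel-speed sensor) = MTBF/(MTBF+MTTR) = 9881/(9881+105.3) = 0.989456
Series availability: 0.956406 × 0.994762 × 0.989456 = 0.94136

0.94136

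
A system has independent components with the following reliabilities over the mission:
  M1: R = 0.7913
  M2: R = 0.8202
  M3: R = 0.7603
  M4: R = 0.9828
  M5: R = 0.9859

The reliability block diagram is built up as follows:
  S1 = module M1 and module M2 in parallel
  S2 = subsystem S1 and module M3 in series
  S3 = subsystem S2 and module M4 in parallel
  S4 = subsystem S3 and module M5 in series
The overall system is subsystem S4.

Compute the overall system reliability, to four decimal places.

Parallel (M1 and M2): 1 − (1 − 0.791300)(1 − 0.820200) = 0.962476
Series ([0.962476] and M3): 0.962476 × 0.760300 = 0.731771
Parallel ([0.731771] and M4): 1 − (1 − 0.731771)(1 − 0.982800) = 0.995386
Series ([0.995386] and M5): 0.995386 × 0.985900 = 0.9814

0.9814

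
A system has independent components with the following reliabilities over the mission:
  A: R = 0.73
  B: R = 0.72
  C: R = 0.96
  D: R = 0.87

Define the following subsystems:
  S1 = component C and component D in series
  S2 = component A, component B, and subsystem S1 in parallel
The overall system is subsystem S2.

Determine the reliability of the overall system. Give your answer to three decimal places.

0.988

Series (C and D): 0.96000 × 0.87000 = 0.83520
Parallel (A, B, and [0.83520]): 1 − (1 − 0.73000)(1 − 0.72000)(1 − 0.83520) = 0.988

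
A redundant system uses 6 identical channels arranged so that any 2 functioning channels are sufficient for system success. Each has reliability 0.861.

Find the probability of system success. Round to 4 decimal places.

0.9997

R = Σ_{i=2}^{6} C(6,i) p^i (1−p)^{6−i} with p = 0.861
C(6,2)·0.861^2·0.139^4 = 0.004151
C(6,3)·0.861^3·0.139^3 = 0.034283
C(6,4)·0.861^4·0.139^2 = 0.159270
C(6,5)·0.861^5·0.139^1 = 0.394622
C(6,6)·0.861^6·0.139^0 = 0.407398
Sum = 0.9997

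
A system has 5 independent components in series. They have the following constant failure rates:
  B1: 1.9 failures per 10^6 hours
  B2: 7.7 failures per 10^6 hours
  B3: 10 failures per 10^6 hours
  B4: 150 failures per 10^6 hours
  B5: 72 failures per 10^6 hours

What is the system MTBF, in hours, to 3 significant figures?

4140

Series of exponential components: λ_sys = Σ λ_i
λ_sys = 0.0000019 + 0.0000077 + 0.000010 + 0.00015 + 0.000072 = 2.4160e-04 /h
MTBF = 1 / λ_sys = 4140 h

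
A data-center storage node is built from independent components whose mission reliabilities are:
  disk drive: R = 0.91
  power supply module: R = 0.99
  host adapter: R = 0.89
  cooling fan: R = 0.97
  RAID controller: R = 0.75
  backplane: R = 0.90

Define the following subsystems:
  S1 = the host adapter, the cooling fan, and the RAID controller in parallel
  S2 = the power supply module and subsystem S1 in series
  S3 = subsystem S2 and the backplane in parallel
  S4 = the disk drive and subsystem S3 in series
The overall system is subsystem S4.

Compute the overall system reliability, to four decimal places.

0.9090

Parallel (host adapter, cooling fan, and RAID controller): 1 − (1 − 0.890000)(1 − 0.970000)(1 − 0.750000) = 0.999175
Series (power supply module and [0.999175]): 0.990000 × 0.999175 = 0.989183
Parallel ([0.989183] and backplane): 1 − (1 − 0.989183)(1 − 0.900000) = 0.998918
Series (disk drive and [0.998918]): 0.910000 × 0.998918 = 0.9090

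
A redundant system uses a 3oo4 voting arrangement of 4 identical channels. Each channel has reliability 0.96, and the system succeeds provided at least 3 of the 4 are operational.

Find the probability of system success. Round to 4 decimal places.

R = Σ_{i=3}^{4} C(4,i) p^i (1−p)^{4−i} with p = 0.96
C(4,3)·0.96^3·0.04^1 = 0.141558
C(4,4)·0.96^4·0.04^0 = 0.849347
Sum = 0.9909

0.9909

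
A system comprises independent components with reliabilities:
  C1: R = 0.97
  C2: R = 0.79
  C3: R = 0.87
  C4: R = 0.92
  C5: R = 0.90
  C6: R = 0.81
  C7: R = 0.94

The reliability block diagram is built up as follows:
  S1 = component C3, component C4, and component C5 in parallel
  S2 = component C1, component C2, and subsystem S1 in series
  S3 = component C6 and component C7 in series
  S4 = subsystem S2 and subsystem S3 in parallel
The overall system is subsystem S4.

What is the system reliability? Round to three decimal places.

Parallel (C3, C4, and C5): 1 − (1 − 0.87000)(1 − 0.92000)(1 − 0.90000) = 0.99896
Series (C1, C2, and [0.99896]): 0.97000 × 0.79000 × 0.99896 = 0.76550
Series (C6 and C7): 0.81000 × 0.94000 = 0.76140
Parallel ([0.76550] and [0.76140]): 1 − (1 − 0.76550)(1 − 0.76140) = 0.944

0.944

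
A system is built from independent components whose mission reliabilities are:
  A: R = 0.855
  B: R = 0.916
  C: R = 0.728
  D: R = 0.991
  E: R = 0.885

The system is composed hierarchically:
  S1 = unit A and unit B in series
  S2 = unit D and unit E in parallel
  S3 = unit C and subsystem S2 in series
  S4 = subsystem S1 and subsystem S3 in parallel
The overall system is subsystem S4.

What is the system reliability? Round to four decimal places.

0.9409

Series (A and B): 0.855000 × 0.916000 = 0.783180
Parallel (D and E): 1 − (1 − 0.991000)(1 − 0.885000) = 0.998965
Series (C and [0.998965]): 0.728000 × 0.998965 = 0.727247
Parallel ([0.783180] and [0.727247]): 1 − (1 − 0.783180)(1 − 0.727247) = 0.9409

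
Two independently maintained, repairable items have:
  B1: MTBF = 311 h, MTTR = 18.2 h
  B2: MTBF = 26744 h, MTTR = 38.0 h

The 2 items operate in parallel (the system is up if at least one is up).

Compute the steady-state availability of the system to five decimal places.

0.99992

A(B1) = MTBF/(MTBF+MTTR) = 311/(311+18.2) = 0.944714
A(B2) = MTBF/(MTBF+MTTR) = 26744/(26744+38.0) = 0.998581
Parallel availability: 1 − (1 − 0.944714)(1 − 0.998581) = 0.99992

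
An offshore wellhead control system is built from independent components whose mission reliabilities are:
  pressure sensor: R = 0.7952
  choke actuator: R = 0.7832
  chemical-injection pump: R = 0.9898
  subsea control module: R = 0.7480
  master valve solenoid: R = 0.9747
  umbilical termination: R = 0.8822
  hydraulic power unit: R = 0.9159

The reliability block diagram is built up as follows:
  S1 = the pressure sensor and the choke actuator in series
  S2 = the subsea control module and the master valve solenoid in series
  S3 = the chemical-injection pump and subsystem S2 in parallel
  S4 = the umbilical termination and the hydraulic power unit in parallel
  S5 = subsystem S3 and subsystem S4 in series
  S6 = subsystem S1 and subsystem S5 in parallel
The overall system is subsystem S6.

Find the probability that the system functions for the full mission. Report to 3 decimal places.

0.995

Series (pressure sensor and choke actuator): 0.79520 × 0.78320 = 0.62280
Series (subsea control module and master valve solenoid): 0.74800 × 0.97470 = 0.72908
Parallel (chemical-injection pump and [0.72908]): 1 − (1 − 0.98980)(1 − 0.72908) = 0.99724
Parallel (umbilical termination and hydraulic power unit): 1 − (1 − 0.88220)(1 − 0.91590) = 0.99009
Series ([0.99724] and [0.99009]): 0.99724 × 0.99009 = 0.98736
Parallel ([0.62280] and [0.98736]): 1 − (1 − 0.62280)(1 − 0.98736) = 0.995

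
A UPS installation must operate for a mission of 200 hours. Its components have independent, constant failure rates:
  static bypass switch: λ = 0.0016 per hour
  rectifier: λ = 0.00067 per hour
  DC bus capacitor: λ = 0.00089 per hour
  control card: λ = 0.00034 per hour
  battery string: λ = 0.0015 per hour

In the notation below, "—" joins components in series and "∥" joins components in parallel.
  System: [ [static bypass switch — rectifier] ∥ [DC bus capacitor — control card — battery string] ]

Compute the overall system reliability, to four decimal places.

0.8465

R(static bypass switch) = exp(−0.0016 × 200) = 0.726149
R(rectifier) = exp(−0.00067 × 200) = 0.874590
R(DC bus capacitor) = exp(−0.00089 × 200) = 0.836942
R(control card) = exp(−0.00034 × 200) = 0.934260
R(battery string) = exp(−0.0015 × 200) = 0.740818
Series (static bypass switch and rectifier): 0.726149 × 0.874590 = 0.635083
Series (DC bus capacitor, control card, and battery string): 0.836942 × 0.934260 × 0.740818 = 0.579261
Parallel ([0.635083] and [0.579261]): 1 − (1 − 0.635083)(1 − 0.579261) = 0.8465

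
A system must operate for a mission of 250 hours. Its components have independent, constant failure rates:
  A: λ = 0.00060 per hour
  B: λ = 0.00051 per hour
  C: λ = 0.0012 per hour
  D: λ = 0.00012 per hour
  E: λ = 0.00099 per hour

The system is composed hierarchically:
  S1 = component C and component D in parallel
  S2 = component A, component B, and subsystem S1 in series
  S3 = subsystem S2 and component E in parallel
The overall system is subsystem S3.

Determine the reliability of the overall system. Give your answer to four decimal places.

0.9456

R(A) = exp(−0.00060 × 250) = 0.860708
R(B) = exp(−0.00051 × 250) = 0.880293
R(C) = exp(−0.0012 × 250) = 0.740818
R(D) = exp(−0.00012 × 250) = 0.970446
R(E) = exp(−0.00099 × 250) = 0.780750
Parallel (C and D): 1 − (1 − 0.740818)(1 − 0.970446) = 0.992340
Series (A, B, and [0.992340]): 0.860708 × 0.880293 × 0.992340 = 0.751871
Parallel ([0.751871] and E): 1 − (1 − 0.751871)(1 − 0.780750) = 0.9456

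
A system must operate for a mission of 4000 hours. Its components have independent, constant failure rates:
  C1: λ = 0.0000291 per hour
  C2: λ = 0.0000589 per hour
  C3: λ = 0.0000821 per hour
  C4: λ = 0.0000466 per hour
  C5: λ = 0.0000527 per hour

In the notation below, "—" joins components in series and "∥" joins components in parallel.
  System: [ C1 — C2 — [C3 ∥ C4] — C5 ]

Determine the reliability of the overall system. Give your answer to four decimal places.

0.5425

R(C1) = exp(−0.0000291 × 4000) = 0.890119
R(C2) = exp(−0.0000589 × 4000) = 0.790097
R(C3) = exp(−0.0000821 × 4000) = 0.720075
R(C4) = exp(−0.0000466 × 4000) = 0.829942
R(C5) = exp(−0.0000527 × 4000) = 0.809936
Parallel (C3 and C4): 1 − (1 − 0.720075)(1 − 0.829942) = 0.952397
Series (C1, C2, [0.952397], and C5): 0.890119 × 0.790097 × 0.952397 × 0.809936 = 0.5425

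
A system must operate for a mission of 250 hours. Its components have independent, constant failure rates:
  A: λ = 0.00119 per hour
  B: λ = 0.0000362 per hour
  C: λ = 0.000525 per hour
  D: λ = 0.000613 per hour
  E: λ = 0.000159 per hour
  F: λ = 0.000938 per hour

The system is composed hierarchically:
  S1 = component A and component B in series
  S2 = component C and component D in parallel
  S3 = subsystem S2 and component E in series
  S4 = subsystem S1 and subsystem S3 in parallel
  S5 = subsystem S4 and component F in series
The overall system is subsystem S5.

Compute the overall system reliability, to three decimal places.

R(A) = exp(−0.00119 × 250) = 0.74267
R(B) = exp(−0.0000362 × 250) = 0.99099
R(C) = exp(−0.000525 × 250) = 0.87700
R(D) = exp(−0.000613 × 250) = 0.85792
R(E) = exp(−0.000159 × 250) = 0.96103
R(F) = exp(−0.000938 × 250) = 0.79097
Series (A and B): 0.74267 × 0.99099 = 0.73598
Parallel (C and D): 1 − (1 − 0.87700)(1 − 0.85792) = 0.98252
Series ([0.98252] and E): 0.98252 × 0.96103 = 0.94423
Parallel ([0.73598] and [0.94423]): 1 − (1 − 0.73598)(1 − 0.94423) = 0.98528
Series ([0.98528] and F): 0.98528 × 0.79097 = 0.779

0.779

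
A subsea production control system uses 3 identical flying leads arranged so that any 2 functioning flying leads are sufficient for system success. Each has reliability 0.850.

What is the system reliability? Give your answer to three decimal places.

0.939

R = Σ_{i=2}^{3} C(3,i) p^i (1−p)^{3−i} with p = 0.850
C(3,2)·0.850^2·0.150^1 = 0.32513
C(3,3)·0.850^3·0.150^0 = 0.61413
Sum = 0.939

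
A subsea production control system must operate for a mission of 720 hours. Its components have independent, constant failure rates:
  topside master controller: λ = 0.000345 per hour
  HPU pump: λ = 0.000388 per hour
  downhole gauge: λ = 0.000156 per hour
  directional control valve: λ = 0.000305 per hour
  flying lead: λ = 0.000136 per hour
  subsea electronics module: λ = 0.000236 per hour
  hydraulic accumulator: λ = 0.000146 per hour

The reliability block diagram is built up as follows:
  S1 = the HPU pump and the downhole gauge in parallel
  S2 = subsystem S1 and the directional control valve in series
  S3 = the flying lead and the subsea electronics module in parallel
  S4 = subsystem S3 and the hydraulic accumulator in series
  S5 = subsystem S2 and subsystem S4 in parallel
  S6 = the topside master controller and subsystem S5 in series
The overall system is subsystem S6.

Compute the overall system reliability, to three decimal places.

0.761

R(topside master controller) = exp(−0.000345 × 720) = 0.78005
R(HPU pump) = exp(−0.000388 × 720) = 0.75627
R(downhole gauge) = exp(−0.000156 × 720) = 0.89376
R(directional control valve) = exp(−0.000305 × 720) = 0.80284
R(flying lead) = exp(−0.000136 × 720) = 0.90672
R(subsea electronics module) = exp(−0.000236 × 720) = 0.84373
R(hydraulic accumulator) = exp(−0.000146 × 720) = 0.90022
Parallel (HPU pump and downhole gauge): 1 − (1 − 0.75627)(1 − 0.89376) = 0.97411
Series ([0.97411] and directional control valve): 0.97411 × 0.80284 = 0.78205
Parallel (flying lead and subsea electronics module): 1 − (1 − 0.90672)(1 − 0.84373) = 0.98542
Series ([0.98542] and hydraulic accumulator): 0.98542 × 0.90022 = 0.88709
Parallel ([0.78205] and [0.88709]): 1 − (1 − 0.78205)(1 − 0.88709) = 0.97539
Series (topside master controller and [0.97539]): 0.78005 × 0.97539 = 0.761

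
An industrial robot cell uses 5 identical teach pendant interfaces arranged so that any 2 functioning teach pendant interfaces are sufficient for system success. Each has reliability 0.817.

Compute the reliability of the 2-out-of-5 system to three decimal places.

0.995

R = Σ_{i=2}^{5} C(5,i) p^i (1−p)^{5−i} with p = 0.817
C(5,2)·0.817^2·0.183^3 = 0.04091
C(5,3)·0.817^3·0.183^2 = 0.18263
C(5,4)·0.817^4·0.183^1 = 0.40767
C(5,5)·0.817^5·0.183^0 = 0.36401
Sum = 0.995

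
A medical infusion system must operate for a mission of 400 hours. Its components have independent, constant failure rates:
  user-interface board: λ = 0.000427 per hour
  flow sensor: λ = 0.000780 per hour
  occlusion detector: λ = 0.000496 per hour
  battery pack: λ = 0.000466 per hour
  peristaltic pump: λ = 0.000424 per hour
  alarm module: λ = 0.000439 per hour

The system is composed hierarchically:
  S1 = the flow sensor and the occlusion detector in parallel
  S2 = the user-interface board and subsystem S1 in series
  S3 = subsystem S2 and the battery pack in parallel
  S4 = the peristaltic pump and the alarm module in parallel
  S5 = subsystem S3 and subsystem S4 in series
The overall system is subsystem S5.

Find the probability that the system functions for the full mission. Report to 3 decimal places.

0.942

R(user-interface board) = exp(−0.000427 × 400) = 0.84299
R(flow sensor) = exp(−0.000780 × 400) = 0.73198
R(occlusion detector) = exp(−0.000496 × 400) = 0.82004
R(battery pack) = exp(−0.000466 × 400) = 0.82994
R(peristaltic pump) = exp(−0.000424 × 400) = 0.84400
R(alarm module) = exp(−0.000439 × 400) = 0.83895
Parallel (flow sensor and occlusion detector): 1 − (1 − 0.73198)(1 − 0.82004) = 0.95177
Series (user-interface board and [0.95177]): 0.84299 × 0.95177 = 0.80233
Parallel ([0.80233] and battery pack): 1 − (1 − 0.80233)(1 − 0.82994) = 0.96638
Parallel (peristaltic pump and alarm module): 1 − (1 − 0.84400)(1 − 0.83895) = 0.97488
Series ([0.96638] and [0.97488]): 0.96638 × 0.97488 = 0.942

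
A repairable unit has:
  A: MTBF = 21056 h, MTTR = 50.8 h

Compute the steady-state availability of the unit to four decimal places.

0.9976

A(A) = MTBF/(MTBF+MTTR) = 21056/(21056+50.8) = 0.9976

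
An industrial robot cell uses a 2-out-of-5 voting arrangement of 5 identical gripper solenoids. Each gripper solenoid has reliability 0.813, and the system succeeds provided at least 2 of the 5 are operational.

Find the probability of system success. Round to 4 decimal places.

0.9948

R = Σ_{i=2}^{5} C(5,i) p^i (1−p)^{5−i} with p = 0.813
C(5,2)·0.813^2·0.187^3 = 0.043222
C(5,3)·0.813^3·0.187^2 = 0.187912
C(5,4)·0.813^4·0.187^1 = 0.408483
C(5,5)·0.813^5·0.187^0 = 0.355183
Sum = 0.9948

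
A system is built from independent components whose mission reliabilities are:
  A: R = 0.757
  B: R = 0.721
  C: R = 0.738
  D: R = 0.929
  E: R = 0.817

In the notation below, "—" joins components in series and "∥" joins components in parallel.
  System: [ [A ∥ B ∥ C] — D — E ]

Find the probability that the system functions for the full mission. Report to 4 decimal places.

Parallel (A, B, and C): 1 − (1 − 0.757000)(1 − 0.721000)(1 − 0.738000) = 0.982237
Series ([0.982237], D, and E): 0.982237 × 0.929000 × 0.817000 = 0.7455

0.7455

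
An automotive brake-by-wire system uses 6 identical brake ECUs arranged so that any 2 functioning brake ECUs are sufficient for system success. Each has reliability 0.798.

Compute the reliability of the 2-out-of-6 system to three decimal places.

0.998

R = Σ_{i=2}^{6} C(6,i) p^i (1−p)^{6−i} with p = 0.798
C(6,2)·0.798^2·0.202^4 = 0.01590
C(6,3)·0.798^3·0.202^3 = 0.08377
C(6,4)·0.798^4·0.202^2 = 0.24820
C(6,5)·0.798^5·0.202^1 = 0.39221
C(6,6)·0.798^6·0.202^0 = 0.25824
Sum = 0.998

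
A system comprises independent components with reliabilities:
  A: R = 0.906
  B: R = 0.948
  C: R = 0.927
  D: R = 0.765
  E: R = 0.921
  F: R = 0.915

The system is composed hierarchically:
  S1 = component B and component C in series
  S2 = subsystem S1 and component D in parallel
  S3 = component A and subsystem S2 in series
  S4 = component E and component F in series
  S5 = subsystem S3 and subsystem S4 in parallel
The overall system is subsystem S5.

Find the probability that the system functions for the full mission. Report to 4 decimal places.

0.9812

Series (B and C): 0.948000 × 0.927000 = 0.878796
Parallel ([0.878796] and D): 1 − (1 − 0.878796)(1 − 0.765000) = 0.971517
Series (A and [0.971517]): 0.906000 × 0.971517 = 0.880194
Series (E and F): 0.921000 × 0.915000 = 0.842715
Parallel ([0.880194] and [0.842715]): 1 − (1 − 0.880194)(1 − 0.842715) = 0.9812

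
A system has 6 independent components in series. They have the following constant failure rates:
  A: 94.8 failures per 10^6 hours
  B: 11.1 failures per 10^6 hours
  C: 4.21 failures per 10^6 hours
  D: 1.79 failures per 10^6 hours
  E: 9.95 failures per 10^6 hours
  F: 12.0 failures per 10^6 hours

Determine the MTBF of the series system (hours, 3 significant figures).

7470

Series of exponential components: λ_sys = Σ λ_i
λ_sys = 0.0000948 + 0.0000111 + 0.00000421 + 0.00000179 + 0.00000995 + 0.0000120 = 1.3385e-04 /h
MTBF = 1 / λ_sys = 7470 h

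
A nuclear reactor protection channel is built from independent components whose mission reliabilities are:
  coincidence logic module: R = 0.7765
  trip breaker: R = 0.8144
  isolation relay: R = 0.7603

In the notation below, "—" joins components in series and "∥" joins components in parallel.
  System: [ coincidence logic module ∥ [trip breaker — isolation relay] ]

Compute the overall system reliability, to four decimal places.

0.9149

Series (trip breaker and isolation relay): 0.814400 × 0.760300 = 0.619188
Parallel (coincidence logic module and [0.619188]): 1 − (1 − 0.776500)(1 − 0.619188) = 0.9149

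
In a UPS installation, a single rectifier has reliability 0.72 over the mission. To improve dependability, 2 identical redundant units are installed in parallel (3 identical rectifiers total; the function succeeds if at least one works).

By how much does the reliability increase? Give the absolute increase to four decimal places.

R_before = 0.72
R_after = 1 − (1 − 0.72)^3 = 0.9780
ΔR = 0.9780 − 0.72 = 0.2580

0.2580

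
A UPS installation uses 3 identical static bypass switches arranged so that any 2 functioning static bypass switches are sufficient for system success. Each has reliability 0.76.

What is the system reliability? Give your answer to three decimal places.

0.855

R = Σ_{i=2}^{3} C(3,i) p^i (1−p)^{3−i} with p = 0.76
C(3,2)·0.76^2·0.24^1 = 0.41587
C(3,3)·0.76^3·0.24^0 = 0.43898
Sum = 0.855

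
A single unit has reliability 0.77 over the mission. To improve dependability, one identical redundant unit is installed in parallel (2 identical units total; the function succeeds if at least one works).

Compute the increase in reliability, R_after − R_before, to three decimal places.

R_before = 0.77
R_after = 1 − (1 − 0.77)^2 = 0.947
ΔR = 0.947 − 0.77 = 0.177

0.177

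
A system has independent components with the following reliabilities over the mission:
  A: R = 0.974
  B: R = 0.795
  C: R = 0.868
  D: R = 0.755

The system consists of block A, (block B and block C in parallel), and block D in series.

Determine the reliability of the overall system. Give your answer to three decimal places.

0.715

Parallel (B and C): 1 − (1 − 0.79500)(1 − 0.86800) = 0.97294
Series (A, [0.97294], and D): 0.97400 × 0.97294 × 0.75500 = 0.715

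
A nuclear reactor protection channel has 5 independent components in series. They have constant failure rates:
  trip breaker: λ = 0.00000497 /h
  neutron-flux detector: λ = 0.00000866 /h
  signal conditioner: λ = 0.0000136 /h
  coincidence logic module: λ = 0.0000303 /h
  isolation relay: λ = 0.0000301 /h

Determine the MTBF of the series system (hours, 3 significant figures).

Series of exponential components: λ_sys = Σ λ_i
λ_sys = 0.00000497 + 0.00000866 + 0.0000136 + 0.0000303 + 0.0000301 = 8.7630e-05 /h
MTBF = 1 / λ_sys = 11400 h

11400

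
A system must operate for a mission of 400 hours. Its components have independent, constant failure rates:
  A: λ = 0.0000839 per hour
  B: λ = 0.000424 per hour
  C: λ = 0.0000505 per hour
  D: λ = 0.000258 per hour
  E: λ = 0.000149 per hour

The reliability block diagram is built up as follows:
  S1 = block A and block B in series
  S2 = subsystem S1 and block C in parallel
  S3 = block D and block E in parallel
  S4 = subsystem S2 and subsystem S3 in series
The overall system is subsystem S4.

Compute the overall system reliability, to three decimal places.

R(A) = exp(−0.0000839 × 400) = 0.96700
R(B) = exp(−0.000424 × 400) = 0.84400
R(C) = exp(−0.0000505 × 400) = 0.98000
R(D) = exp(−0.000258 × 400) = 0.90195
R(E) = exp(−0.000149 × 400) = 0.94214
Series (A and B): 0.96700 × 0.84400 = 0.81615
Parallel ([0.81615] and C): 1 − (1 − 0.81615)(1 − 0.98000) = 0.99632
Parallel (D and E): 1 − (1 − 0.90195)(1 − 0.94214) = 0.99433
Series ([0.99632] and [0.99433]): 0.99632 × 0.99433 = 0.991

0.991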